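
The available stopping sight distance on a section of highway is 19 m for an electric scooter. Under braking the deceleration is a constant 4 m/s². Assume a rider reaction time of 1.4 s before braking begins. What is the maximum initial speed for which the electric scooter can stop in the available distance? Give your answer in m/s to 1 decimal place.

Maximum speed ≈ 7.9 m/s

Stopping distance: v·t_r + v²/(2a) = 19 with t_r = 1.4 s and a = 4.000 m/s².
So v² + 11.200 v − 152.00 = 0.
Positive root: v = −a·t_r + √((a·t_r)² + 2a·d) = −5.600 + √(31.360 + 152.00) = 7.9410 m/s.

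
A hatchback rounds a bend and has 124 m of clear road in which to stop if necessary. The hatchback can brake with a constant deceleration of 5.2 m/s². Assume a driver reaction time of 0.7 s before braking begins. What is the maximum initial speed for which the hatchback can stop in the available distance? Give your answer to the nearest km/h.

Stopping distance: v·t_r + v²/(2a) = 124 with t_r = 0.7 s and a = 5.200 m/s².
So v² + 7.280 v − 1289.60 = 0.
Positive root: v = −a·t_r + √((a·t_r)² + 2a·d) = −3.640 + √(13.250 + 1289.60) = 32.4550 m/s.
32.4550 m/s × 3.6 = 116.838 km/h.

Maximum speed ≈ 117 km/h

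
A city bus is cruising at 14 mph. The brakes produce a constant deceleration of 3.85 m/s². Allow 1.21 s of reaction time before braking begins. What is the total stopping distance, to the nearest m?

Total stopping distance ≈ 13 m

14 mph × 0.44704 = 6.2586 m/s.
Reaction distance = v·t_r = 6.2586 × 1.21 = 7.573 m.
Braking distance = v²/(2a) = 6.2586² / (2 × 3.850) = 39.170 / 7.700 = 5.087 m.
Total = 7.573 + 5.087 = 12.660 m.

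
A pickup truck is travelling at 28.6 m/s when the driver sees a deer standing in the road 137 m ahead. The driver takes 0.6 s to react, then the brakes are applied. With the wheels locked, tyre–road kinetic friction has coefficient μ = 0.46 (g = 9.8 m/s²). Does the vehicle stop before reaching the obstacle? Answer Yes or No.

a = μg = 0.46 × 9.8 = 4.508 m/s².
Reaction distance = 28.6000 × 0.6 = 17.160 m.
Braking distance = v²/(2a) = 817.960 / 9.016 = 90.723 m.
Total stopping distance = 17.160 + 90.723 = 107.883 m, vs 137 m available — it stops with 137 − 107.883 = 29.117 m to spare.

Yes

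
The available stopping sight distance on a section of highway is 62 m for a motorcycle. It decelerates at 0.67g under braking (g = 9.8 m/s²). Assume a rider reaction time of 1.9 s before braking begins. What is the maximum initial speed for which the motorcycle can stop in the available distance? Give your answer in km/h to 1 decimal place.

a = 0.67 × 9.8 = 6.566 m/s².
Stopping distance: v·t_r + v²/(2a) = 62 with t_r = 1.9 s and a = 6.566 m/s².
So v² + 24.951 v − 814.18 = 0.
Positive root: v = −a·t_r + √((a·t_r)² + 2a·d) = −12.475 + √(155.626 + 814.18) = 18.6667 m/s.
18.6667 m/s × 3.6 = 67.200 km/h.

Maximum speed ≈ 67.2 km/h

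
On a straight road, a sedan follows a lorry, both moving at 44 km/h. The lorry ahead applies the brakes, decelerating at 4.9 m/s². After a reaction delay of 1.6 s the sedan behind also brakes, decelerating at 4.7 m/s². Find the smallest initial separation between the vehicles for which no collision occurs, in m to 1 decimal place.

44 km/h ÷ 3.6 = 12.2222 m/s.
Leader travels v²/(2a_L) = 149.382 / 9.800 = 15.243 m before stopping.
Follower covers v·t_r = 12.2222 × 1.6 = 19.556 m while reacting, then v²/(2a_F) = 149.382 / 9.400 = 15.892 m while braking, for a total of 19.556 + 15.892 = 35.448 m.
Since a_F ≤ a_L and the follower starts braking later, the follower is never slower than the leader, so the closest approach is when both have stopped.
Minimum gap = 35.448 − 15.243 = 20.205 m.

Minimum gap ≈ 20.2 m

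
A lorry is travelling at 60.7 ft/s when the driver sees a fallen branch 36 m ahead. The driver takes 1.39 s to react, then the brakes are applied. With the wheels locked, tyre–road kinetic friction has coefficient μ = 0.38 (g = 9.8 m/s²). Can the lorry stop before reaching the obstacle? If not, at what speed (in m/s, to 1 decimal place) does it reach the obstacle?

No — it strikes the obstacle at 16.3 m/s

60.7 ft/s × 0.3048 = 18.5014 m/s.
a = μg = 0.38 × 9.8 = 3.724 m/s².
Reaction distance = 18.5014 × 1.39 = 25.717 m.
Braking distance needed to stop: v²/(2a) = 342.302 / 7.448 = 45.959 m, so total needed = 25.717 + 45.959 = 71.676 m > 36 m — it cannot stop.
Distance remaining when braking begins: 36 − 25.717 = 10.283 m.
v² = v₀² − 2a·d = 342.302 − 2 × 3.724 × 10.283 = 265.714 m²/s².
v = √265.714 = 16.301 m/s.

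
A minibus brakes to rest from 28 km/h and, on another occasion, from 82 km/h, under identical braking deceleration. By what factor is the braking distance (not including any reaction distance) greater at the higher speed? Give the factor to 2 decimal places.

Braking distance d = v²/(2a), so with a fixed, d ∝ v².
Factor = (82/28)² = 2.9286² = 8.5767.

Factor ≈ 8.58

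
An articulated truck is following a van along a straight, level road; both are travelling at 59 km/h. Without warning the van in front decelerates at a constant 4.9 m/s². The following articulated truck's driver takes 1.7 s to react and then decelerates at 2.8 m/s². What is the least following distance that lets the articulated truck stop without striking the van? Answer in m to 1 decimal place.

Minimum gap ≈ 48.4 m

59 km/h ÷ 3.6 = 16.3889 m/s.
Leader travels v²/(2a_L) = 268.596 / 9.800 = 27.408 m before stopping.
Follower covers v·t_r = 16.3889 × 1.7 = 27.861 m while reacting, then v²/(2a_F) = 268.596 / 5.600 = 47.964 m while braking, for a total of 27.861 + 47.964 = 75.825 m.
Since a_F ≤ a_L and the follower starts braking later, the follower is never slower than the leader, so the closest approach is when both have stopped.
Minimum gap = 75.825 − 27.408 = 48.417 m.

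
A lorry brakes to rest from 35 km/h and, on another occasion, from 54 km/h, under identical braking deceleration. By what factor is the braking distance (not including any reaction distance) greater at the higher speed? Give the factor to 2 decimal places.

Factor ≈ 2.38

Braking distance d = v²/(2a), so with a fixed, d ∝ v².
Factor = (54/35)² = 1.5429² = 2.3805.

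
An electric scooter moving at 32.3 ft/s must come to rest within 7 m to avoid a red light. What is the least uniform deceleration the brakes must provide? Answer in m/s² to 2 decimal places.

Required deceleration ≈ 6.92 m/s²

32.3 ft/s × 0.3048 = 9.8450 m/s.
v² = 2a·d ⇒ a = v²/(2d) = 9.8450² / (2 × 7.000) = 96.924 / 14.000 = 6.9231 m/s².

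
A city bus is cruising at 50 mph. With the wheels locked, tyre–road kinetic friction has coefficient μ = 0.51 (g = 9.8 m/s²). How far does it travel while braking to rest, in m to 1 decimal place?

Braking distance ≈ 50.0 m

50 mph × 0.44704 = 22.3520 m/s.
a = μg = 0.51 × 9.8 = 4.998 m/s².
Braking distance = v²/(2a) = 22.3520² / (2 × 4.998) = 499.612 / 9.996 = 49.981 m.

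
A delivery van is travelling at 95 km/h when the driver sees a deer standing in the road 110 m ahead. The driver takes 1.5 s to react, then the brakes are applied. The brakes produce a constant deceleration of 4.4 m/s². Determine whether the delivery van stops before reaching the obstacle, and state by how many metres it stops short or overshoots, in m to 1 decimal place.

95 km/h ÷ 3.6 = 26.3889 m/s.
Reaction distance = 26.3889 × 1.5 = 39.583 m.
Braking distance = v²/(2a) = 696.374 / 8.800 = 79.133 m.
Total stopping distance = 39.583 + 79.133 = 118.716 m, vs 110 m available — it cannot stop in time and overshoots by 118.716 − 110 = 8.716 m.

No — it overshoots by 8.7 m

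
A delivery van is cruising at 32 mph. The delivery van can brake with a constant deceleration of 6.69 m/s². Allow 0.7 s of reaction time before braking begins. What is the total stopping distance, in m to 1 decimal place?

Total stopping distance ≈ 25.3 m

32 mph × 0.44704 = 14.3053 m/s.
Reaction distance = v·t_r = 14.3053 × 0.7 = 10.014 m.
Braking distance = v²/(2a) = 14.3053² / (2 × 6.690) = 204.642 / 13.380 = 15.295 m.
Total = 10.014 + 15.295 = 25.309 m.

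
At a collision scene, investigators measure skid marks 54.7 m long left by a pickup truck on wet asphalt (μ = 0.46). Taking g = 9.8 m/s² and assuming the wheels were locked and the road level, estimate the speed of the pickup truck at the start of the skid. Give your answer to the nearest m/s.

Deceleration a = μg = 0.46 × 9.8 = 4.508 m/s².
v = √(2a·d) = √(2 × 4.508 × 54.7) = √493.175 = 22.2075 m/s.

Initial speed ≈ 22 m/s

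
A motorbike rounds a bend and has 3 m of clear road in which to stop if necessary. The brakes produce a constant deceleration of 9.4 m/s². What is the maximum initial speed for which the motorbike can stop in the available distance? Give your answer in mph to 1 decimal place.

v²/(2a) = d ⇒ v = √(2 × 9.400 × 3) = √56.40 = 7.5100 m/s.
7.5100 m/s ÷ 0.44704 = 16.799 mph.

Maximum speed ≈ 16.8 mph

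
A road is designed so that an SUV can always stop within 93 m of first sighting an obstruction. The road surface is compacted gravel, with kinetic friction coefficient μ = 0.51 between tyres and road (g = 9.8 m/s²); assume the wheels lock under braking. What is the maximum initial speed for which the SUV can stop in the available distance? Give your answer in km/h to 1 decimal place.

a = μg = 0.51 × 9.8 = 4.998 m/s².
v²/(2a) = d ⇒ v = √(2 × 4.998 × 93) = √929.63 = 30.4898 m/s.
30.4898 m/s × 3.6 = 109.763 km/h.

Maximum speed ≈ 109.8 km/h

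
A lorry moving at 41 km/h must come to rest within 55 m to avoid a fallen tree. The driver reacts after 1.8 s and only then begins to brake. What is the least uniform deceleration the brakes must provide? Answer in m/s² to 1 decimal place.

Required deceleration ≈ 1.9 m/s²

41 km/h ÷ 3.6 = 11.3889 m/s.
Distance covered during reaction = 11.3889 × 1.8 = 20.500 m.
Distance available for braking: 55 − 20.500 = 34.500 m.
v² = 2a·d ⇒ a = v²/(2d) = 11.3889² / (2 × 34.500) = 129.707 / 69.000 = 1.8798 m/s².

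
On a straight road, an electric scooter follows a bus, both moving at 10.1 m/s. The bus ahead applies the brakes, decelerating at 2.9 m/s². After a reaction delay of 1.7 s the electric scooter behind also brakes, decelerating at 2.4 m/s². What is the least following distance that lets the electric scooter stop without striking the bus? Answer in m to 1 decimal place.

Minimum gap ≈ 20.8 m

Leader travels v²/(2a_L) = 102.010 / 5.800 = 17.588 m before stopping.
Follower covers v·t_r = 10.1000 × 1.7 = 17.170 m while reacting, then v²/(2a_F) = 102.010 / 4.800 = 21.252 m while braking, for a total of 17.170 + 21.252 = 38.422 m.
Since a_F ≤ a_L and the follower starts braking later, the follower is never slower than the leader, so the closest approach is when both have stopped.
Minimum gap = 38.422 − 17.588 = 20.834 m.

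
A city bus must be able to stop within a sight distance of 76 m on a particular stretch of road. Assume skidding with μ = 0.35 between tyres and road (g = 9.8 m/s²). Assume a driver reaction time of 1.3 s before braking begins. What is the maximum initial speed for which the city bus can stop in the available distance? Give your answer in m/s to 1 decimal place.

Maximum speed ≈ 18.8 m/s

a = μg = 0.35 × 9.8 = 3.430 m/s².
Stopping distance: v·t_r + v²/(2a) = 76 with t_r = 1.3 s and a = 3.430 m/s².
So v² + 8.918 v − 521.36 = 0.
Positive root: v = −a·t_r + √((a·t_r)² + 2a·d) = −4.459 + √(19.883 + 521.36) = 18.8056 m/s.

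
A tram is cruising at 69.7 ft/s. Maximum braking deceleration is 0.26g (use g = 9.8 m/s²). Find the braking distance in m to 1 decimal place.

Braking distance ≈ 88.6 m

69.7 ft/s × 0.3048 = 21.2446 m/s.
a = 0.26 × 9.8 = 2.548 m/s².
Braking distance = v²/(2a) = 21.2446² / (2 × 2.548) = 451.333 / 5.096 = 88.566 m.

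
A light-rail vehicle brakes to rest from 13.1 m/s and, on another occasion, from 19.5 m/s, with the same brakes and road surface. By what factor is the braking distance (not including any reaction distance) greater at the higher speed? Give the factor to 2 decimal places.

Braking distance d = v²/(2a), so with a fixed, d ∝ v².
Factor = (19.5/13.1)² = 1.4885² = 2.2156.

Factor ≈ 2.22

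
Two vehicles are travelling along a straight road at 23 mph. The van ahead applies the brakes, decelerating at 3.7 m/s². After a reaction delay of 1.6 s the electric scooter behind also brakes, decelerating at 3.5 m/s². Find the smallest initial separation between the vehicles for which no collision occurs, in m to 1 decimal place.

23 mph × 0.44704 = 10.2819 m/s.
Leader travels v²/(2a_L) = 105.717 / 7.400 = 14.286 m before stopping.
Follower covers v·t_r = 10.2819 × 1.6 = 16.451 m while reacting, then v²/(2a_F) = 105.717 / 7.000 = 15.102 m while braking, for a total of 16.451 + 15.102 = 31.553 m.
Since a_F ≤ a_L and the follower starts braking later, the follower is never slower than the leader, so the closest approach is when both have stopped.
Minimum gap = 31.553 − 14.286 = 17.267 m.

Minimum gap ≈ 17.3 m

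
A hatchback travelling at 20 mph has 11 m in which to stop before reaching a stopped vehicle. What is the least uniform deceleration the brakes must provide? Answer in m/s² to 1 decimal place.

20 mph × 0.44704 = 8.9408 m/s.
v² = 2a·d ⇒ a = v²/(2d) = 8.9408² / (2 × 11.000) = 79.938 / 22.000 = 3.6335 m/s².

Required deceleration ≈ 3.6 m/s²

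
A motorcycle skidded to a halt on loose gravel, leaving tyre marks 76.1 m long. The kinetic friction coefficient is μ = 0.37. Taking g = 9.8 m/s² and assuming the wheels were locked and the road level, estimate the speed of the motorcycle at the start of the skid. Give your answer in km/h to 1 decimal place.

Deceleration a = μg = 0.37 × 9.8 = 3.626 m/s².
v = √(2a·d) = √(2 × 3.626 × 76.1) = √551.877 = 23.4921 m/s.
= 23.4921 × 3.6 = 84.572 km/h.

Initial speed ≈ 84.6 km/h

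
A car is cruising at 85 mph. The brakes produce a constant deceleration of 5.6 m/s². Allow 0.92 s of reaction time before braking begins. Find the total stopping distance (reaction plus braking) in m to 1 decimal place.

Total stopping distance ≈ 163.9 m

85 mph × 0.44704 = 37.9984 m/s.
Reaction distance = v·t_r = 37.9984 × 0.92 = 34.959 m.
Braking distance = v²/(2a) = 37.9984² / (2 × 5.600) = 1443.878 / 11.200 = 128.918 m.
Total = 34.959 + 128.918 = 163.877 m.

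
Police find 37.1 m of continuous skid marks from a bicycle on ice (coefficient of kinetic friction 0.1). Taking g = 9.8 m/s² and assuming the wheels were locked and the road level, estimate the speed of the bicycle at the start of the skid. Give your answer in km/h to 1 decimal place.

Deceleration a = μg = 0.1 × 9.8 = 0.980 m/s².
v = √(2a·d) = √(2 × 0.980 × 37.1) = √72.716 = 8.5274 m/s.
= 8.5274 × 3.6 = 30.699 km/h.

Initial speed ≈ 30.7 km/h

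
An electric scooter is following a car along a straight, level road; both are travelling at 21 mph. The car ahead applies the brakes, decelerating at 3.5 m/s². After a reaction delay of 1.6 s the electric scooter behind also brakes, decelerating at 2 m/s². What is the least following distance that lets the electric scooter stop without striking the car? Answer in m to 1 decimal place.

21 mph × 0.44704 = 9.3878 m/s.
Leader travels v²/(2a_L) = 88.131 / 7.000 = 12.590 m before stopping.
Follower covers v·t_r = 9.3878 × 1.6 = 15.020 m while reacting, then v²/(2a_F) = 88.131 / 4.000 = 22.033 m while braking, for a total of 15.020 + 22.033 = 37.053 m.
Since a_F ≤ a_L and the follower starts braking later, the follower is never slower than the leader, so the closest approach is when both have stopped.
Minimum gap = 37.053 − 12.590 = 24.463 m.

Minimum gap ≈ 24.5 m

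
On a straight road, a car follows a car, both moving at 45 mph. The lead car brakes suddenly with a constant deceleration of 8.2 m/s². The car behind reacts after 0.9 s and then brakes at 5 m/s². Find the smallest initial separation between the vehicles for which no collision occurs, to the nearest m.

45 mph × 0.44704 = 20.1168 m/s.
Leader travels v²/(2a_L) = 404.686 / 16.400 = 24.676 m before stopping.
Follower covers v·t_r = 20.1168 × 0.9 = 18.105 m while reacting, then v²/(2a_F) = 404.686 / 10.000 = 40.469 m while braking, for a total of 18.105 + 40.469 = 58.574 m.
Since a_F ≤ a_L and the follower starts braking later, the follower is never slower than the leader, so the closest approach is when both have stopped.
Minimum gap = 58.574 − 24.676 = 33.898 m.

Minimum gap ≈ 34 m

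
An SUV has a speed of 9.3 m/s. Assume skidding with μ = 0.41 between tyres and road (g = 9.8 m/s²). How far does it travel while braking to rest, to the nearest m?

a = μg = 0.41 × 9.8 = 4.018 m/s².
Braking distance = v²/(2a) = 9.3000² / (2 × 4.018) = 86.490 / 8.036 = 10.763 m.

Braking distance ≈ 11 m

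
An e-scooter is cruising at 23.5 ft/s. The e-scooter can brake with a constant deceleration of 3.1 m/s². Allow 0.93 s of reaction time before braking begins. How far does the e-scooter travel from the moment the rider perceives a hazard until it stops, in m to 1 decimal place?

Total stopping distance ≈ 14.9 m

23.5 ft/s × 0.3048 = 7.1628 m/s.
Reaction distance = v·t_r = 7.1628 × 0.93 = 6.661 m.
Braking distance = v²/(2a) = 7.1628² / (2 × 3.100) = 51.306 / 6.200 = 8.275 m.
Total = 6.661 + 8.275 = 14.936 m.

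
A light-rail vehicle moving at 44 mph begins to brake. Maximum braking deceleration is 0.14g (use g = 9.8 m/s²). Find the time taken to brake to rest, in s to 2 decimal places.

44 mph × 0.44704 = 19.6698 m/s.
a = 0.14 × 9.8 = 1.372 m/s².
Braking time = v/a = 19.6698 / 1.372 = 14.337 s.

Braking time ≈ 14.34 s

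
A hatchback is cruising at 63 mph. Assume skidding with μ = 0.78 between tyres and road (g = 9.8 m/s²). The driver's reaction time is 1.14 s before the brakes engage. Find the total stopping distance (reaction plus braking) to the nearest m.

63 mph × 0.44704 = 28.1635 m/s.
a = μg = 0.78 × 9.8 = 7.644 m/s².
Reaction distance = v·t_r = 28.1635 × 1.14 = 32.106 m.
Braking distance = v²/(2a) = 28.1635² / (2 × 7.644) = 793.183 / 15.288 = 51.883 m.
Total = 32.106 + 51.883 = 83.989 m.

Total stopping distance ≈ 84 m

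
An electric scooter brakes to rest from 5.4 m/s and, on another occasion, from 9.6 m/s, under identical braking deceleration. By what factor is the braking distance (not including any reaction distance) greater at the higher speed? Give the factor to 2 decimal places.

Factor ≈ 3.16

Braking distance d = v²/(2a), so with a fixed, d ∝ v².
Factor = (9.6/5.4)² = 1.7778² = 3.1606.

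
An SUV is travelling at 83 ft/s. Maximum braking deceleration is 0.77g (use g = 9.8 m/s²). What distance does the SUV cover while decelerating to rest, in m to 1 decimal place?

83 ft/s × 0.3048 = 25.2984 m/s.
a = 0.77 × 9.8 = 7.546 m/s².
Braking distance = v²/(2a) = 25.2984² / (2 × 7.546) = 640.009 / 15.092 = 42.407 m.

Braking distance ≈ 42.4 m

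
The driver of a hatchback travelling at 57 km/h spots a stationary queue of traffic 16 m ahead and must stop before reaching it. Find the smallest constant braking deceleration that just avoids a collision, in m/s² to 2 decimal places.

Required deceleration ≈ 7.83 m/s²

57 km/h ÷ 3.6 = 15.8333 m/s.
v² = 2a·d ⇒ a = v²/(2d) = 15.8333² / (2 × 16.000) = 250.693 / 32.000 = 7.8342 m/s².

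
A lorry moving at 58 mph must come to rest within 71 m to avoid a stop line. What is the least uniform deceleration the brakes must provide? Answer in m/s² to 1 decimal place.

58 mph × 0.44704 = 25.9283 m/s.
v² = 2a·d ⇒ a = v²/(2d) = 25.9283² / (2 × 71.000) = 672.277 / 142.000 = 4.7343 m/s².

Required deceleration ≈ 4.7 m/s²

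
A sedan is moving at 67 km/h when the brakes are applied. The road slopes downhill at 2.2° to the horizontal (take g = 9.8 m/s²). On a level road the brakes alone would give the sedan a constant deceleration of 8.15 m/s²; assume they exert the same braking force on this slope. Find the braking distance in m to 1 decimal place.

67 km/h ÷ 3.6 = 18.6111 m/s.
Gravity along the downhill slope reduces the braking deceleration: a_eff = 8.150 − 9.8·sin 2.2° = 8.150 − 0.376 = 7.774 m/s².
Braking distance = v²/(2a) = 18.6111² / (2 × 7.774) = 346.373 / 15.548 = 22.278 m.

Braking distance ≈ 22.3 m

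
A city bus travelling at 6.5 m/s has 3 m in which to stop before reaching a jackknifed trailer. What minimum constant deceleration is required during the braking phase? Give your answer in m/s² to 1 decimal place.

v² = 2a·d ⇒ a = v²/(2d) = 6.5000² / (2 × 3.000) = 42.250 / 6.000 = 7.0417 m/s².

Required deceleration ≈ 7.0 m/s²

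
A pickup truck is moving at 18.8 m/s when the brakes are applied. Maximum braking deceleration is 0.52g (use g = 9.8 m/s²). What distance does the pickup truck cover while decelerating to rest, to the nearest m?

Braking distance ≈ 35 m

a = 0.52 × 9.8 = 5.096 m/s².
Braking distance = v²/(2a) = 18.8000² / (2 × 5.096) = 353.440 / 10.192 = 34.678 m.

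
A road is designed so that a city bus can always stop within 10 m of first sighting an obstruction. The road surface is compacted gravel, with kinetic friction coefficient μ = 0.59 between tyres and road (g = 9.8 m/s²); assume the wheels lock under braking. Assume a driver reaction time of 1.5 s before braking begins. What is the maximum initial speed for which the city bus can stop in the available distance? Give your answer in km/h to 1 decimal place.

a = μg = 0.59 × 9.8 = 5.782 m/s².
Stopping distance: v·t_r + v²/(2a) = 10 with t_r = 1.5 s and a = 5.782 m/s².
So v² + 17.346 v − 115.64 = 0.
Positive root: v = −a·t_r + √((a·t_r)² + 2a·d) = −8.673 + √(75.221 + 115.64) = 5.1422 m/s.
5.1422 m/s × 3.6 = 18.512 km/h.

Maximum speed ≈ 18.5 km/h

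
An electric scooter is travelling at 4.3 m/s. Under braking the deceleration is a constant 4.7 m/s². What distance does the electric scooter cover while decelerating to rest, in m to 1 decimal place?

Braking distance = v²/(2a) = 4.3000² / (2 × 4.700) = 18.490 / 9.400 = 1.967 m.

Braking distance ≈ 2.0 m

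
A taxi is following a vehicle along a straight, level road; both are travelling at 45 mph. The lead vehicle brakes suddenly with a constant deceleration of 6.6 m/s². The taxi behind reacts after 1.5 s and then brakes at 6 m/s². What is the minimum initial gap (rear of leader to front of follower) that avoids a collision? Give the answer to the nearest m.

45 mph × 0.44704 = 20.1168 m/s.
Leader travels v²/(2a_L) = 404.686 / 13.200 = 30.658 m before stopping.
Follower covers v·t_r = 20.1168 × 1.5 = 30.175 m while reacting, then v²/(2a_F) = 404.686 / 12.000 = 33.724 m while braking, for a total of 30.175 + 33.724 = 63.899 m.
Since a_F ≤ a_L and the follower starts braking later, the follower is never slower than the leader, so the closest approach is when both have stopped.
Minimum gap = 63.899 − 30.658 = 33.241 m.

Minimum gap ≈ 33 m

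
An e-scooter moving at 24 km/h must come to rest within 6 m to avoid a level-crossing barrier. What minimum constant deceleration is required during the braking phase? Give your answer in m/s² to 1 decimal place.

Required deceleration ≈ 3.7 m/s²

24 km/h ÷ 3.6 = 6.6667 m/s.
v² = 2a·d ⇒ a = v²/(2d) = 6.6667² / (2 × 6.000) = 44.445 / 12.000 = 3.7037 m/s².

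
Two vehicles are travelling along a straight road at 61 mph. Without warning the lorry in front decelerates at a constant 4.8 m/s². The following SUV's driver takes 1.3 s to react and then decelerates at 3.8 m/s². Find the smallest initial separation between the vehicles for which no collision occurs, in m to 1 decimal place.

61 mph × 0.44704 = 27.2694 m/s.
Leader travels v²/(2a_L) = 743.620 / 9.600 = 77.460 m before stopping.
Follower covers v·t_r = 27.2694 × 1.3 = 35.450 m while reacting, then v²/(2a_F) = 743.620 / 7.600 = 97.845 m while braking, for a total of 35.450 + 97.845 = 133.295 m.
Since a_F ≤ a_L and the follower starts braking later, the follower is never slower than the leader, so the closest approach is when both have stopped.
Minimum gap = 133.295 − 77.460 = 55.835 m.

Minimum gap ≈ 55.8 m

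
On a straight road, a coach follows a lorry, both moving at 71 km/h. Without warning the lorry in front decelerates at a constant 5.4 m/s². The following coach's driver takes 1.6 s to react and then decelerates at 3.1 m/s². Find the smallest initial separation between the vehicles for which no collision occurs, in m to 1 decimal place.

Minimum gap ≈ 58.3 m

71 km/h ÷ 3.6 = 19.7222 m/s.
Leader travels v²/(2a_L) = 388.965 / 10.800 = 36.015 m before stopping.
Follower covers v·t_r = 19.7222 × 1.6 = 31.556 m while reacting, then v²/(2a_F) = 388.965 / 6.200 = 62.736 m while braking, for a total of 31.556 + 62.736 = 94.292 m.
Since a_F ≤ a_L and the follower starts braking later, the follower is never slower than the leader, so the closest approach is when both have stopped.
Minimum gap = 94.292 − 36.015 = 58.277 m.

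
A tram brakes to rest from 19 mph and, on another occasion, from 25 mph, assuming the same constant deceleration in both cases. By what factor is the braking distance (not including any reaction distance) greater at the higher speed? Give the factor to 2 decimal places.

Factor ≈ 1.73

Braking distance d = v²/(2a), so with a fixed, d ∝ v².
Factor = (25/19)² = 1.3158² = 1.7313.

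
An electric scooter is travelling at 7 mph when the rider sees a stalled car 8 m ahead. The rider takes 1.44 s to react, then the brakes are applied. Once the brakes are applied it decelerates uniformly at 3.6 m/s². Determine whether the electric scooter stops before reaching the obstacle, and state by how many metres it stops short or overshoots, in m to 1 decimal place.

7 mph × 0.44704 = 3.1293 m/s.
Reaction distance = 3.1293 × 1.44 = 4.506 m.
Braking distance = v²/(2a) = 9.793 / 7.200 = 1.360 m.
Total stopping distance = 4.506 + 1.360 = 5.866 m, vs 8 m available — it stops with 8 − 5.866 = 2.134 m to spare.

Yes — it stops 2.1 m short of the obstacle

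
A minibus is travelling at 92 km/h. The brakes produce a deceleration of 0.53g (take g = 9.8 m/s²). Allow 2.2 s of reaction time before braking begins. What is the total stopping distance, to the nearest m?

92 km/h ÷ 3.6 = 25.5556 m/s.
a = 0.53 × 9.8 = 5.194 m/s².
Reaction distance = v·t_r = 25.5556 × 2.2 = 56.222 m.
Braking distance = v²/(2a) = 25.5556² / (2 × 5.194) = 653.089 / 10.388 = 62.870 m.
Total = 56.222 + 62.870 = 119.092 m.

Total stopping distance ≈ 119 m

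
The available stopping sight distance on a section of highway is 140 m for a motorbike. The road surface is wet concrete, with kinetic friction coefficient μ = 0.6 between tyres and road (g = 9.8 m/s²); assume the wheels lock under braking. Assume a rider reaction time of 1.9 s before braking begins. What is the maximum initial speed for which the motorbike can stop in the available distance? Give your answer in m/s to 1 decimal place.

a = μg = 0.6 × 9.8 = 5.880 m/s².
Stopping distance: v·t_r + v²/(2a) = 140 with t_r = 1.9 s and a = 5.880 m/s².
So v² + 22.344 v − 1646.40 = 0.
Positive root: v = −a·t_r + √((a·t_r)² + 2a·d) = −11.172 + √(124.814 + 1646.40) = 30.9138 m/s.

Maximum speed ≈ 30.9 m/s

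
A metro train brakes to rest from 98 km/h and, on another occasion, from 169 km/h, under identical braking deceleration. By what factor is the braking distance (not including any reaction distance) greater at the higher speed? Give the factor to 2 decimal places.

Braking distance d = v²/(2a), so with a fixed, d ∝ v².
Factor = (169/98)² = 1.7245² = 2.9739.

Factor ≈ 2.97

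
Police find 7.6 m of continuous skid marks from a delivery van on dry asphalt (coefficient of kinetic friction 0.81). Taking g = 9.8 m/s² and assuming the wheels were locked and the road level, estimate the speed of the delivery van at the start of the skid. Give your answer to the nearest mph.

Deceleration a = μg = 0.81 × 9.8 = 7.938 m/s².
v = √(2a·d) = √(2 × 7.938 × 7.6) = √120.658 = 10.9844 m/s.
= 10.9844 ÷ 0.44704 = 24.571 mph.

Initial speed ≈ 25 mph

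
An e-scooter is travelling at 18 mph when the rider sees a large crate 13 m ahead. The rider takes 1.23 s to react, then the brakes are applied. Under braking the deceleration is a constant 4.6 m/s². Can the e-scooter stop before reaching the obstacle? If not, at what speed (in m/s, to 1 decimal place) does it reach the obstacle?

No — it strikes the obstacle at 6.0 m/s

18 mph × 0.44704 = 8.0467 m/s.
Reaction distance = 8.0467 × 1.23 = 9.897 m.
Braking distance needed to stop: v²/(2a) = 64.749 / 9.200 = 7.038 m, so total needed = 9.897 + 7.038 = 16.935 m > 13 m — it cannot stop.
Distance remaining when braking begins: 13 − 9.897 = 3.103 m.
v² = v₀² − 2a·d = 64.749 − 2 × 4.600 × 3.103 = 36.201 m²/s².
v = √36.201 = 6.017 m/s.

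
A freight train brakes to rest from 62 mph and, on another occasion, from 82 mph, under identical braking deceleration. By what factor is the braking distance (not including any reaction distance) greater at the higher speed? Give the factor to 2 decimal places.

Factor ≈ 1.75

Braking distance d = v²/(2a), so with a fixed, d ∝ v².
Factor = (82/62)² = 1.3226² = 1.7493.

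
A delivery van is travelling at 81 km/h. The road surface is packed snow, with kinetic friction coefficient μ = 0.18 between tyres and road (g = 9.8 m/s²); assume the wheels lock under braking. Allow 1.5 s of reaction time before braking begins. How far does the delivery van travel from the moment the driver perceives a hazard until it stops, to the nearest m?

81 km/h ÷ 3.6 = 22.5000 m/s.
a = μg = 0.18 × 9.8 = 1.764 m/s².
Reaction distance = v·t_r = 22.5000 × 1.5 = 33.750 m.
Braking distance = v²/(2a) = 22.5000² / (2 × 1.764) = 506.250 / 3.528 = 143.495 m.
Total = 33.750 + 143.495 = 177.245 m.

Total stopping distance ≈ 177 m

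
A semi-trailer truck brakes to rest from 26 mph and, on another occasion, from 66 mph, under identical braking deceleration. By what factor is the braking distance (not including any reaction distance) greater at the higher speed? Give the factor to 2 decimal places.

Braking distance d = v²/(2a), so with a fixed, d ∝ v².
Factor = (66/26)² = 2.5385² = 6.4440.

Factor ≈ 6.44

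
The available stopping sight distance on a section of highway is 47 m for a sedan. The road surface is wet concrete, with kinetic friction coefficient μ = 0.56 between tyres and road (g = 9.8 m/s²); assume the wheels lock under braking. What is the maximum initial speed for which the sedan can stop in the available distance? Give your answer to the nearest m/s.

Maximum speed ≈ 23 m/s

a = μg = 0.56 × 9.8 = 5.488 m/s².
v²/(2a) = d ⇒ v = √(2 × 5.488 × 47) = √515.87 = 22.7128 m/s.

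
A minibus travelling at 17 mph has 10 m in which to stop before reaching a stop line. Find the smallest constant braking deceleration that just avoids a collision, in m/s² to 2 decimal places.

17 mph × 0.44704 = 7.5997 m/s.
v² = 2a·d ⇒ a = v²/(2d) = 7.5997² / (2 × 10.000) = 57.755 / 20.000 = 2.8878 m/s².

Required deceleration ≈ 2.89 m/s²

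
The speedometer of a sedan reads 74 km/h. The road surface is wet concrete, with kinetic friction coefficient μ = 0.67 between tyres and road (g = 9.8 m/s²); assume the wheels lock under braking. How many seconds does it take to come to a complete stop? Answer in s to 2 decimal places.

74 km/h ÷ 3.6 = 20.5556 m/s.
a = μg = 0.67 × 9.8 = 6.566 m/s².
Braking time = v/a = 20.5556 / 6.566 = 3.131 s.

Braking time ≈ 3.13 s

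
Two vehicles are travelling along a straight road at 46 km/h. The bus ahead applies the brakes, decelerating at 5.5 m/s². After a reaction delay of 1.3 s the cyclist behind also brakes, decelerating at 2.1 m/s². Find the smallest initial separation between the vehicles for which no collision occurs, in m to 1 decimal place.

46 km/h ÷ 3.6 = 12.7778 m/s.
Leader travels v²/(2a_L) = 163.272 / 11.000 = 14.843 m before stopping.
Follower covers v·t_r = 12.7778 × 1.3 = 16.611 m while reacting, then v²/(2a_F) = 163.272 / 4.200 = 38.874 m while braking, for a total of 16.611 + 38.874 = 55.485 m.
Since a_F ≤ a_L and the follower starts braking later, the follower is never slower than the leader, so the closest approach is when both have stopped.
Minimum gap = 55.485 − 14.843 = 40.642 m.

Minimum gap ≈ 40.6 m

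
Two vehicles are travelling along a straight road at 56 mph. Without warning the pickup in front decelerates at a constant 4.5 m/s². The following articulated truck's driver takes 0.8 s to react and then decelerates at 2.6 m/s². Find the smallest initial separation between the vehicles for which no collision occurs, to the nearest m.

Minimum gap ≈ 71 m

56 mph × 0.44704 = 25.0342 m/s.
Leader travels v²/(2a_L) = 626.711 / 9.000 = 69.635 m before stopping.
Follower covers v·t_r = 25.0342 × 0.8 = 20.027 m while reacting, then v²/(2a_F) = 626.711 / 5.200 = 120.521 m while braking, for a total of 20.027 + 120.521 = 140.548 m.
Since a_F ≤ a_L and the follower starts braking later, the follower is never slower than the leader, so the closest approach is when both have stopped.
Minimum gap = 140.548 − 69.635 = 70.913 m.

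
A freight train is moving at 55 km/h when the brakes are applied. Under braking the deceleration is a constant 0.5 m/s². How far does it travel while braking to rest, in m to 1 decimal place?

Braking distance ≈ 233.4 m

55 km/h ÷ 3.6 = 15.2778 m/s.
Braking distance = v²/(2a) = 15.2778² / (2 × 0.500) = 233.411 / 1.000 = 233.411 m.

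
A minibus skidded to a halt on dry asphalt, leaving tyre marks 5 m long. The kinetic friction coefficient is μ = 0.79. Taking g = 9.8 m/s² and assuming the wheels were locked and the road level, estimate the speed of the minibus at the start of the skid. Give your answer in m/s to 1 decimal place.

Deceleration a = μg = 0.79 × 9.8 = 7.742 m/s².
v = √(2a·d) = √(2 × 7.742 × 5) = √77.420 = 8.7989 m/s.

Initial speed ≈ 8.8 m/s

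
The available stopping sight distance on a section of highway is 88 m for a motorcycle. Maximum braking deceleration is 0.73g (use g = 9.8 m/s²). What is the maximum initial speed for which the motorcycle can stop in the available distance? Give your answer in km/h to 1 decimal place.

Maximum speed ≈ 127.7 km/h

a = 0.73 × 9.8 = 7.154 m/s².
v²/(2a) = d ⇒ v = √(2 × 7.154 × 88) = √1259.10 = 35.4838 m/s.
35.4838 m/s × 3.6 = 127.742 km/h.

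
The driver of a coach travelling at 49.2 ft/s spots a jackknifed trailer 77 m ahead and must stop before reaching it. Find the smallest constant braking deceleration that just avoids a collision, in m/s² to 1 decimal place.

Required deceleration ≈ 1.5 m/s²

49.2 ft/s × 0.3048 = 14.9962 m/s.
v² = 2a·d ⇒ a = v²/(2d) = 14.9962² / (2 × 77.000) = 224.886 / 154.000 = 1.4603 m/s².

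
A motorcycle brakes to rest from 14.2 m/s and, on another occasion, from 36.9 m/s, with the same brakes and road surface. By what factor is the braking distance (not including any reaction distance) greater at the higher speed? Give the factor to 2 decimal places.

Factor ≈ 6.75

Braking distance d = v²/(2a), so with a fixed, d ∝ v².
Factor = (36.9/14.2)² = 2.5986² = 6.7527.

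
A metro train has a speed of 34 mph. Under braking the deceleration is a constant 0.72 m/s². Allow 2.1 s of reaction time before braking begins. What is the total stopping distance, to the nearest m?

Total stopping distance ≈ 192 m

34 mph × 0.44704 = 15.1994 m/s.
Reaction distance = v·t_r = 15.1994 × 2.1 = 31.919 m.
Braking distance = v²/(2a) = 15.1994² / (2 × 0.720) = 231.022 / 1.440 = 160.432 m.
Total = 31.919 + 160.432 = 192.351 m.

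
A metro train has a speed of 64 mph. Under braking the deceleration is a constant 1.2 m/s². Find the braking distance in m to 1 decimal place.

64 mph × 0.44704 = 28.6106 m/s.
Braking distance = v²/(2a) = 28.6106² / (2 × 1.200) = 818.566 / 2.400 = 341.069 m.

Braking distance ≈ 341.1 m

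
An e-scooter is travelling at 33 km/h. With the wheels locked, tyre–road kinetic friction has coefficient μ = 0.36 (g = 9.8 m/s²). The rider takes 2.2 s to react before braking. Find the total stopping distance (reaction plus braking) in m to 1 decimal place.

33 km/h ÷ 3.6 = 9.1667 m/s.
a = μg = 0.36 × 9.8 = 3.528 m/s².
Reaction distance = v·t_r = 9.1667 × 2.2 = 20.167 m.
Braking distance = v²/(2a) = 9.1667² / (2 × 3.528) = 84.028 / 7.056 = 11.909 m.
Total = 20.167 + 11.909 = 32.076 m.

Total stopping distance ≈ 32.1 m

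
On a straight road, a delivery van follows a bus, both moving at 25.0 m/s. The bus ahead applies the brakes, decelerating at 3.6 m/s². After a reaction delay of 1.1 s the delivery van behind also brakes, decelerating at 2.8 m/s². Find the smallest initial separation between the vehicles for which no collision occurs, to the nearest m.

Leader travels v²/(2a_L) = 625.000 / 7.200 = 86.806 m before stopping.
Follower covers v·t_r = 25.0000 × 1.1 = 27.500 m while reacting, then v²/(2a_F) = 625.000 / 5.600 = 111.607 m while braking, for a total of 27.500 + 111.607 = 139.107 m.
Since a_F ≤ a_L and the follower starts braking later, the follower is never slower than the leader, so the closest approach is when both have stopped.
Minimum gap = 139.107 − 86.806 = 52.301 m.

Minimum gap ≈ 52 m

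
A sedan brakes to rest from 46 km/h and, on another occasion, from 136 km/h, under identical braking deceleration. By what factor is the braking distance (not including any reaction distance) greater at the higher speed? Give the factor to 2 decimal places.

Factor ≈ 8.74

Braking distance d = v²/(2a), so with a fixed, d ∝ v².
Factor = (136/46)² = 2.9565² = 8.7409.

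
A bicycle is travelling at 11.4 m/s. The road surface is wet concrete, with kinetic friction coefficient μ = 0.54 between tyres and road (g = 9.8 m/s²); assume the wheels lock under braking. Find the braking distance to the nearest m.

a = μg = 0.54 × 9.8 = 5.292 m/s².
Braking distance = v²/(2a) = 11.4000² / (2 × 5.292) = 129.960 / 10.584 = 12.279 m.

Braking distance ≈ 12 m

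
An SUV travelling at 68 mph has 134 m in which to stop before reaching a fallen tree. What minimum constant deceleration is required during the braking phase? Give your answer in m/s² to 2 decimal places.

Required deceleration ≈ 3.45 m/s²

68 mph × 0.44704 = 30.3987 m/s.
v² = 2a·d ⇒ a = v²/(2d) = 30.3987² / (2 × 134.000) = 924.081 / 268.000 = 3.4481 m/s².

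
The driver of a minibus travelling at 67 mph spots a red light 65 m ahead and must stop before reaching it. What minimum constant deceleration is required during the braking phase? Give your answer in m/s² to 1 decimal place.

Required deceleration ≈ 6.9 m/s²

67 mph × 0.44704 = 29.9517 m/s.
v² = 2a·d ⇒ a = v²/(2d) = 29.9517² / (2 × 65.000) = 897.104 / 130.000 = 6.9008 m/s².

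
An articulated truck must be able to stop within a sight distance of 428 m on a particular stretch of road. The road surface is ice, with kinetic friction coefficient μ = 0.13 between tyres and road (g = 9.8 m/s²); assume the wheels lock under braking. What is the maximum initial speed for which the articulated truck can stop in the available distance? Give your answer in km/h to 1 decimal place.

Maximum speed ≈ 118.9 km/h

a = μg = 0.13 × 9.8 = 1.274 m/s².
v²/(2a) = d ⇒ v = √(2 × 1.274 × 428) = √1090.54 = 33.0233 m/s.
33.0233 m/s × 3.6 = 118.884 km/h.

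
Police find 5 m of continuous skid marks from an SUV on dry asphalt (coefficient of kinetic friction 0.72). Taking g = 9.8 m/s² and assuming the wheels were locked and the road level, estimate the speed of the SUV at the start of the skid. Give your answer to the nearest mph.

Initial speed ≈ 19 mph

Deceleration a = μg = 0.72 × 9.8 = 7.056 m/s².
v = √(2a·d) = √(2 × 7.056 × 5) = √70.560 = 8.4000 m/s.
= 8.4000 ÷ 0.44704 = 18.790 mph.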